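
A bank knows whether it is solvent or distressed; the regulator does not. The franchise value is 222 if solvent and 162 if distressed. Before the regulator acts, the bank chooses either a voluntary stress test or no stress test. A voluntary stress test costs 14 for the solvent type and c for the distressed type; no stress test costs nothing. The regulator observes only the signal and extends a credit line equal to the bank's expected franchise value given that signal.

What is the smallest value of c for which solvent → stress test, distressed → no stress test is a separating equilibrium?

Under separation: stress test → solvent (pays 222); no stress test → distressed (pays 162).
Solvent: 222 − 14 = 208 ≥ 162 − 0 = 162. Holds regardless of c. ✓
Distressed: 162 − 0 ≥ 222 − c, so c ≥ 222 − 162 = 60.

60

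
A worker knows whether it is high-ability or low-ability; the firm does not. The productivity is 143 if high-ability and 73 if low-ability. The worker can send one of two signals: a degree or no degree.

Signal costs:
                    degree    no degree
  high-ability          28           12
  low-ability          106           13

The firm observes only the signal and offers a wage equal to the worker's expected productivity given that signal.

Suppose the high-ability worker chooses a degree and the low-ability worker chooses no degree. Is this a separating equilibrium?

If types separate, degree earns payment 143 and no degree earns 73.
High-ability: degree gives 143 − 28 = 115; no degree gives 73 − 12 = 61. No deviation. ✓
Low-ability: no degree gives 73 − 13 = 60; degree gives 143 − 106 = 37. No deviation. ✓
Both incentive constraints hold.

Yes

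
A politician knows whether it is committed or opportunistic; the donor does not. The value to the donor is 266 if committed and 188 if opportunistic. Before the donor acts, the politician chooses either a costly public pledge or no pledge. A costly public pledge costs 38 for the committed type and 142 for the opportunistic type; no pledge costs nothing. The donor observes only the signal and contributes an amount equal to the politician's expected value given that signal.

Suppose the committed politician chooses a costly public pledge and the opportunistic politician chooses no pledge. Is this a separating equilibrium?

Yes

If types separate, pledge earns payment 266 and no pledge earns 188.
Committed: pledge gives 266 − 38 = 228; no pledge gives 188 − 0 = 188. No deviation. ✓
Opportunistic: no pledge gives 188 − 0 = 188; pledge gives 266 − 142 = 124. No deviation. ✓
Both incentive constraints hold.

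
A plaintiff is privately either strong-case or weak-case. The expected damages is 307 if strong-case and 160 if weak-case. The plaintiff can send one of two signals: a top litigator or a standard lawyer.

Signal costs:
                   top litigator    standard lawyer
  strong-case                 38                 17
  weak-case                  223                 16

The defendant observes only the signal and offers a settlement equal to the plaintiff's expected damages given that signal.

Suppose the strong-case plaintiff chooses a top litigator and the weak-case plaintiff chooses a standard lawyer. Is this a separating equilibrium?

Under separation the defendant infers type exactly: top litigator → strong-case (pays 307), standard lawyer → weak-case (pays 160).
Strong-case: top litigator gives 307 − 38 = 269; standard lawyer gives 160 − 17 = 143. No deviation. ✓
Weak-case: standard lawyer gives 160 − 16 = 144; top litigator gives 307 − 223 = 84. No deviation. ✓
Neither type gains from mimicking the other.

Yes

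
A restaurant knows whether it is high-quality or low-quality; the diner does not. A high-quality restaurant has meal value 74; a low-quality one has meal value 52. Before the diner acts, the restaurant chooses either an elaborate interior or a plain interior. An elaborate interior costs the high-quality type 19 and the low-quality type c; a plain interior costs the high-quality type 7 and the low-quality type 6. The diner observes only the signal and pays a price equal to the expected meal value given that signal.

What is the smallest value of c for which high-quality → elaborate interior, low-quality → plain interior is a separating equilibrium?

28

Under separation: elaborate interior → high-quality (pays 74); plain interior → low-quality (pays 52).
High-quality: 74 − 19 = 55 ≥ 52 − 7 = 45. Holds regardless of c. ✓
Low-quality: 52 − 6 ≥ 74 − c, so c ≥ 74 − 46 = 28.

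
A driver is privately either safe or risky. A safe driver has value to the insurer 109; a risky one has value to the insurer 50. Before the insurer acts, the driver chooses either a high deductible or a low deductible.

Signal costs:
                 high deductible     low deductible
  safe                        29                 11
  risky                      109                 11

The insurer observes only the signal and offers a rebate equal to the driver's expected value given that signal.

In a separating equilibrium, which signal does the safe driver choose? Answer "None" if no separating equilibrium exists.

Try safe → high deductible, risky → low deductible:
  Under separation the insurer infers type exactly: high deductible → safe (pays 109), low deductible → risky (pays 50).
  Safe: high deductible gives 109 − 29 = 80; low deductible gives 50 − 11 = 39. No deviation. ✓
  Risky: low deductible gives 50 − 11 = 39; high deductible gives 109 − 109 = 0. No deviation. ✓
Both hold — the safe type sends high deductible.

high deductible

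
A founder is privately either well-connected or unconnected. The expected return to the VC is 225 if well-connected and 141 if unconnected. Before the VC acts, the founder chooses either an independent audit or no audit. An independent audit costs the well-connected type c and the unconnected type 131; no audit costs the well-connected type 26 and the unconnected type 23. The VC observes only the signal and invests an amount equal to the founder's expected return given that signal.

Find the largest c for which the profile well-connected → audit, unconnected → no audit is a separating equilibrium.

110

Under separation: audit → well-connected (pays 225); no audit → unconnected (pays 141).
Unconnected: 141 − 23 = 118 ≥ 225 − 131 = 94. Holds regardless of c. ✓
Well-connected: 225 − c ≥ 141 − 26, so c ≤ 225 − 115 = 110.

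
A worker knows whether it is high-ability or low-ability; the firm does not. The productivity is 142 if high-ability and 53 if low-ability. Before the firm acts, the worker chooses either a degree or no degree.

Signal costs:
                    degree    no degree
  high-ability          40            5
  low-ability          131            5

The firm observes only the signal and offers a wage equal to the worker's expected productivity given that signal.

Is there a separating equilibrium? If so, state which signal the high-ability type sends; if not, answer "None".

Try high-ability → degree, low-ability → no degree:
  If types separate, degree earns payment 142 and no degree earns 53.
  High-ability: degree gives 142 − 40 = 102; no degree gives 53 − 5 = 48. No deviation. ✓
  Low-ability: no degree gives 53 − 5 = 48; degree gives 142 − 131 = 11. No deviation. ✓
Both hold — the high-ability type sends degree.

degree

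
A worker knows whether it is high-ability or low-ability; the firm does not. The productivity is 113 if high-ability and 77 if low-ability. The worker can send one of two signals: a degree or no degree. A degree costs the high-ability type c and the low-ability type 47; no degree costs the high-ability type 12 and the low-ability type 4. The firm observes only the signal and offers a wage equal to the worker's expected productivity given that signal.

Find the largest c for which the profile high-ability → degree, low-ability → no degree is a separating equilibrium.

Under separation: degree → high-ability (pays 113); no degree → low-ability (pays 77).
Low-ability: 77 − 4 = 73 ≥ 113 − 47 = 66. Holds regardless of c. ✓
High-ability: 113 − c ≥ 77 − 12, so c ≤ 113 − 65 = 48.

48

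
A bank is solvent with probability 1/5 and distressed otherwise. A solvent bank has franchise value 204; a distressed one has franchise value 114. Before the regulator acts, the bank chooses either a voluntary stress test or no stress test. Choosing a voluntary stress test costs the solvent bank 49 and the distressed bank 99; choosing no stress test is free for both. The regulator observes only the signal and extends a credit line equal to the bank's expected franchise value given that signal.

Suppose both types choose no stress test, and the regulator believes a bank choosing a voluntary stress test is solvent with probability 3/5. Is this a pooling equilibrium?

Yes

At the pooled signal (no stress test) the regulator holds the prior 1/5 and pays 1/5·204 + 4/5·114 = 132. Off-path (stress test) belief 3/5 gives 3/5·204 + 2/5·114 = 168.
Solvent: no stress test gives 132 − 0 = 132; stress test gives 168 − 49 = 119. Stays. ✓
Distressed: no stress test gives 132 − 0 = 132; stress test gives 168 − 99 = 69. Stays. ✓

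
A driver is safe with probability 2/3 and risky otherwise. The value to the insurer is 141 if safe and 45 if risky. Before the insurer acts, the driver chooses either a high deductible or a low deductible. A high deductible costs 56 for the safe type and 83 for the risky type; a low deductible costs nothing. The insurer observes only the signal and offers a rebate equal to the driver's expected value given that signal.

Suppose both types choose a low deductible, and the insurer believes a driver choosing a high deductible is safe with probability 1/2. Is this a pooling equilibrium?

Yes

At the pooled signal (low deductible) the insurer holds the prior 2/3 and pays 2/3·141 + 1/3·45 = 109. Off-path (high deductible) belief 1/2 gives 1/2·141 + 1/2·45 = 93.
Safe: low deductible gives 109 − 0 = 109; high deductible gives 93 − 56 = 37. Stays. ✓
Risky: low deductible gives 109 − 0 = 109; high deductible gives 93 − 83 = 10. Stays. ✓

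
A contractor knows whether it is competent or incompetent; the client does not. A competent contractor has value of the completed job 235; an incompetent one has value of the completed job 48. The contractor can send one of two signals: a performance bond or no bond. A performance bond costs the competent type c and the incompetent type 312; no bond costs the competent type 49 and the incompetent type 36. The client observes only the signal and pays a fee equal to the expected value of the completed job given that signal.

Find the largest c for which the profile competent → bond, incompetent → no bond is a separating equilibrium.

Under separation: bond → competent (pays 235); no bond → incompetent (pays 48).
Incompetent: 48 − 36 = 12 ≥ 235 − 312 = -77. Holds regardless of c. ✓
Competent: 235 − c ≥ 48 − 49, so c ≤ 235 − -1 = 236.

236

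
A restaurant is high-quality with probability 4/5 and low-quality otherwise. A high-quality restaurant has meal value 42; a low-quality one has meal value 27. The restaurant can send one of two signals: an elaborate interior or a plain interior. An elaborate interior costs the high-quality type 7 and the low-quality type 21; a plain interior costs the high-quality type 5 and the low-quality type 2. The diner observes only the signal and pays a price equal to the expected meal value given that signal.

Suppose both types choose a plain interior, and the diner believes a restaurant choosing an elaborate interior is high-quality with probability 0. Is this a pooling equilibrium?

Yes

At the pooled signal (plain interior) the diner holds the prior 4/5 and pays 4/5·42 + 1/5·27 = 39. Off-path (elaborate interior) belief 0 gives 0·42 + 1·27 = 27.
High-quality: plain interior gives 39 − 5 = 34; elaborate interior gives 27 − 7 = 20. Stays. ✓
Low-quality: plain interior gives 39 − 2 = 37; elaborate interior gives 27 − 21 = 6. Stays. ✓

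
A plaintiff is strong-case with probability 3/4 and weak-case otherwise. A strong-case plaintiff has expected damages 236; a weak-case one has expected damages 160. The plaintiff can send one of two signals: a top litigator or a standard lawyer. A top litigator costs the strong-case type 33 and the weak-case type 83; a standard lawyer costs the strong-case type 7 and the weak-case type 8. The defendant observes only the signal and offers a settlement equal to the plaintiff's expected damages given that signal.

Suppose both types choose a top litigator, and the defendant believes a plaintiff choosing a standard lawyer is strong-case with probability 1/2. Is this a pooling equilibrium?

No

On the equilibrium path (top litigator) the defendant holds the prior 3/4 and pays 3/4·236 + 1/4·160 = 217. Off-path (standard lawyer) belief 1/2 gives 1/2·236 + 1/2·160 = 198.
Strong-case: top litigator gives 217 − 33 = 184; standard lawyer gives 198 − 7 = 191. Deviates. ✗
Weak-case: top litigator gives 217 − 83 = 134; standard lawyer gives 198 − 8 = 190. Deviates. ✗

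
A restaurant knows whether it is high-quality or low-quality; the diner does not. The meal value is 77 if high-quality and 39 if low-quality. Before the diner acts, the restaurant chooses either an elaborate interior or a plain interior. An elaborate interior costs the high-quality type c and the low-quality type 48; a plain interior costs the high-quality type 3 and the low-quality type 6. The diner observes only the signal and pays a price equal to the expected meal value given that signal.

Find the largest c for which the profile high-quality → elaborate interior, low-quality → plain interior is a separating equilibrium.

Under separation: elaborate interior → high-quality (pays 77); plain interior → low-quality (pays 39).
Low-quality: 39 − 6 = 33 ≥ 77 − 48 = 29. Holds regardless of c. ✓
High-quality: 77 − c ≥ 39 − 3, so c ≤ 77 − 36 = 41.

41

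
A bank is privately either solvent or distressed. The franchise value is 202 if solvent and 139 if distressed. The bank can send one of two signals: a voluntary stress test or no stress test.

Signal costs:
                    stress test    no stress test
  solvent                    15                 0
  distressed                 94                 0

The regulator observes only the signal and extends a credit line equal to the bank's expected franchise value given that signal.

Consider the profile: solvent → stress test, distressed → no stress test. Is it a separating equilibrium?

If types separate, stress test earns payment 202 and no stress test earns 139.
Solvent: stress test gives 202 − 15 = 187; no stress test gives 139 − 0 = 139. No deviation. ✓
Distressed: no stress test gives 139 − 0 = 139; stress test gives 202 − 94 = 108. No deviation. ✓
Neither type gains from mimicking the other.

Yes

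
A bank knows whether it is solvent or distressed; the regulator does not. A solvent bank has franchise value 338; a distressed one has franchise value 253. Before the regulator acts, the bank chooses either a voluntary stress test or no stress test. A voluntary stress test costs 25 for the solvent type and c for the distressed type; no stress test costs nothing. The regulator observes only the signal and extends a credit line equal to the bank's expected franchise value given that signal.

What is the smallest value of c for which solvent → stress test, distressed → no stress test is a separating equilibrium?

Under separation: stress test → solvent (pays 338); no stress test → distressed (pays 253).
Solvent: 338 − 25 = 313 ≥ 253 − 0 = 253. Holds regardless of c. ✓
Distressed: 253 − 0 ≥ 338 − c, so c ≥ 338 − 253 = 85.

85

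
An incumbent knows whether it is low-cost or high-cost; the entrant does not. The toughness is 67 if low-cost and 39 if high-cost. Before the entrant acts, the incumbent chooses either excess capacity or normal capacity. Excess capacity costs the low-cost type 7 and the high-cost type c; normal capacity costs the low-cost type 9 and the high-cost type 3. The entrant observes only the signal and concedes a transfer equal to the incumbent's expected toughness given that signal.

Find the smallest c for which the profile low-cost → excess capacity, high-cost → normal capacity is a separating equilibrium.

Under separation: excess capacity → low-cost (pays 67); normal capacity → high-cost (pays 39).
Low-cost: 67 − 7 = 60 ≥ 39 − 9 = 30. Holds regardless of c. ✓
High-cost: 39 − 3 ≥ 67 − c, so c ≥ 67 − 36 = 31.

31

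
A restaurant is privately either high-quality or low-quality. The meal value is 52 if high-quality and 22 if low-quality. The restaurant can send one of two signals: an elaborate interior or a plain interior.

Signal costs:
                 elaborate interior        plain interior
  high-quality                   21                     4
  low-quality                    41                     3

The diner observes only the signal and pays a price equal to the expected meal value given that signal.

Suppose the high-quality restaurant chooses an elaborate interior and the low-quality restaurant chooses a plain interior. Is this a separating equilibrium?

If types separate, elaborate interior earns payment 52 and plain interior earns 22.
High-quality: elaborate interior gives 52 − 21 = 31; plain interior gives 22 − 4 = 18. No deviation. ✓
Low-quality: plain interior gives 22 − 3 = 19; elaborate interior gives 52 − 41 = 11. No deviation. ✓
Neither type gains from mimicking the other.

Yes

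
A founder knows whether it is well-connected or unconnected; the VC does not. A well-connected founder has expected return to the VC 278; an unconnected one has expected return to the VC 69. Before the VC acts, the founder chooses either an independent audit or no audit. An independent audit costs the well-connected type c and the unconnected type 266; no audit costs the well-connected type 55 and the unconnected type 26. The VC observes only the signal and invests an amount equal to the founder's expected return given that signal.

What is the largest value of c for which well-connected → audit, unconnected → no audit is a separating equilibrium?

Under separation: audit → well-connected (pays 278); no audit → unconnected (pays 69).
Unconnected: 69 − 26 = 43 ≥ 278 − 266 = 12. Holds regardless of c. ✓
Well-connected: 278 − c ≥ 69 − 55, so c ≤ 278 − 14 = 264.

264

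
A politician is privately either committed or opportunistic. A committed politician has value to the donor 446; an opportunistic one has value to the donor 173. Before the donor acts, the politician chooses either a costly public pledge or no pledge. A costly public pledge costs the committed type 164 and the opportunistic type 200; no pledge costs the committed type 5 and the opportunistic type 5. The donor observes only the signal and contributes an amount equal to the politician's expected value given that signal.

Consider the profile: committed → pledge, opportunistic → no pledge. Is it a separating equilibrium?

If types separate, pledge earns payment 446 and no pledge earns 173.
Committed: pledge gives 446 − 164 = 282; no pledge gives 173 − 5 = 168. No deviation. ✓
Opportunistic: no pledge gives 173 − 5 = 168; pledge gives 446 − 200 = 246. Would deviate. ✗

No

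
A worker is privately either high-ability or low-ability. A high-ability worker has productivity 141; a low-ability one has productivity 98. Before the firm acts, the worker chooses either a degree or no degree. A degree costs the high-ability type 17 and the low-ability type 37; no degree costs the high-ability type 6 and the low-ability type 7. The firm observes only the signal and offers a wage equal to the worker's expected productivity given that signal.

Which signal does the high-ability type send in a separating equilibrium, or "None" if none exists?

Try high-ability → degree, low-ability → no degree:
  If types separate, degree earns payment 141 and no degree earns 98.
  High-ability: degree gives 141 − 17 = 124; no degree gives 98 − 6 = 92. No deviation. ✓
  Low-ability: no degree gives 98 − 7 = 91; degree gives 141 − 37 = 104. Would deviate. ✗
Try high-ability → no degree, low-ability → degree:
  If types separate, no degree earns payment 141 and degree earns 98.
  High-ability: no degree gives 141 − 6 = 135; degree gives 98 − 17 = 81. No deviation. ✓
  Low-ability: degree gives 98 − 37 = 61; no degree gives 141 − 7 = 134. Would deviate. ✗
Neither assignment is incentive-compatible.

None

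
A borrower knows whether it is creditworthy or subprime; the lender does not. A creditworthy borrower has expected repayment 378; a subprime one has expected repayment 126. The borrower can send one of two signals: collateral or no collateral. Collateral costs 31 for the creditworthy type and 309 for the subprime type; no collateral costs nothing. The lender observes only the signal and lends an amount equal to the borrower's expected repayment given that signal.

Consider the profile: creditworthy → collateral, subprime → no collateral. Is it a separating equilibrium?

Yes

If types separate, collateral earns payment 378 and no collateral earns 126.
Creditworthy: collateral gives 378 − 31 = 347; no collateral gives 126 − 0 = 126. No deviation. ✓
Subprime: no collateral gives 126 − 0 = 126; collateral gives 378 − 309 = 69. No deviation. ✓
Both incentive constraints hold.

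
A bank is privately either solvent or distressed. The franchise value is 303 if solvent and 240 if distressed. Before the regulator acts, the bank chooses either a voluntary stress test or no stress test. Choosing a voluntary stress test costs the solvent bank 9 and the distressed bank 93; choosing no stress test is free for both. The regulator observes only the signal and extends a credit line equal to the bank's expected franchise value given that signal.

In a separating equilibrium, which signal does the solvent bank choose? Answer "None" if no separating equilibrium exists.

Try solvent → stress test, distressed → no stress test:
  Under separation the regulator infers type exactly: stress test → solvent (pays 303), no stress test → distressed (pays 240).
  Solvent: stress test gives 303 − 9 = 294; no stress test gives 240 − 0 = 240. No deviation. ✓
  Distressed: no stress test gives 240 − 0 = 240; stress test gives 303 − 93 = 210. No deviation. ✓
Both hold — the solvent type sends stress test.

stress test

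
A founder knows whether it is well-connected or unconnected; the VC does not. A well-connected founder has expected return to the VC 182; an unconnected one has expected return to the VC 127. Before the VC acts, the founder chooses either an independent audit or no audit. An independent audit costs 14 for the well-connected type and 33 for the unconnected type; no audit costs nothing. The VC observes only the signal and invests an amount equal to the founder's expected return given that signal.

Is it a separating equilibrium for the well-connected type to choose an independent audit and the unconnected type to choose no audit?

If types separate, audit earns payment 182 and no audit earns 127.
Well-connected: audit gives 182 − 14 = 168; no audit gives 127 − 0 = 127. No deviation. ✓
Unconnected: no audit gives 127 − 0 = 127; audit gives 182 − 33 = 149. Would deviate. ✗

No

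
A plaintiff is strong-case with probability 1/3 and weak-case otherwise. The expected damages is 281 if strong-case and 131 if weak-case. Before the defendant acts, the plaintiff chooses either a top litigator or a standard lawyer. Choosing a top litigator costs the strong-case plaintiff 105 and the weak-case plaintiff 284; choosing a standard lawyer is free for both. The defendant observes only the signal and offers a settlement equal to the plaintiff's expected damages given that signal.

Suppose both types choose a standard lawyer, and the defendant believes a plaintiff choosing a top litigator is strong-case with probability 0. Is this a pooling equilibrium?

Yes

At the pooled signal (standard lawyer) the defendant holds the prior 1/3 and pays 1/3·281 + 2/3·131 = 181. Off-path (top litigator) belief 0 gives 0·281 + 1·131 = 131.
Strong-case: standard lawyer gives 181 − 0 = 181; top litigator gives 131 − 105 = 26. Stays. ✓
Weak-case: standard lawyer gives 181 − 0 = 181; top litigator gives 131 − 284 = -153. Stays. ✓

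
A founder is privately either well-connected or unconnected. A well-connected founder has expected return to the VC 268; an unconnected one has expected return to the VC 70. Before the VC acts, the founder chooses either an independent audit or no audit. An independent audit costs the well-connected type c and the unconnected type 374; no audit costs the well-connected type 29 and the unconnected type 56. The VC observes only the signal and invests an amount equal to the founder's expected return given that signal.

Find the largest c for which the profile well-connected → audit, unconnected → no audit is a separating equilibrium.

227

Under separation: audit → well-connected (pays 268); no audit → unconnected (pays 70).
Unconnected: 70 − 56 = 14 ≥ 268 − 374 = -106. Holds regardless of c. ✓
Well-connected: 268 − c ≥ 70 − 29, so c ≤ 268 − 41 = 227.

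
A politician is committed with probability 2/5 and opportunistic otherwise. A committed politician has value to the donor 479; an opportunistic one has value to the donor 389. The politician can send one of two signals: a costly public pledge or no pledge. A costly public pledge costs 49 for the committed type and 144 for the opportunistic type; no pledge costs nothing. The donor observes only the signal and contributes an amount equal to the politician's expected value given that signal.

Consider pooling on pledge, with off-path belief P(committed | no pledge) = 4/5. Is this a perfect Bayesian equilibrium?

At the pooled signal (pledge) the donor holds the prior 2/5 and pays 2/5·479 + 3/5·389 = 425. Off-path (no pledge) belief 4/5 gives 4/5·479 + 1/5·389 = 461.
Committed: pledge gives 425 − 49 = 376; no pledge gives 461 − 0 = 461. Deviates. ✗
Opportunistic: pledge gives 425 − 144 = 281; no pledge gives 461 − 0 = 461. Deviates. ✗

No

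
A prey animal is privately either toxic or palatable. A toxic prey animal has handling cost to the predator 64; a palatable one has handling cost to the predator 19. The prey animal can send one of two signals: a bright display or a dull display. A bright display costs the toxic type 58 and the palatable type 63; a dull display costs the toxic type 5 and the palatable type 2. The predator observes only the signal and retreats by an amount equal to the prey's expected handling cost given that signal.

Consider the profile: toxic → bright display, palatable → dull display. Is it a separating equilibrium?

No

Under separation the predator infers type exactly: bright display → toxic (pays 64), dull display → palatable (pays 19).
Toxic: bright display gives 64 − 58 = 6; dull display gives 19 − 5 = 14. Would deviate. ✗
Palatable: dull display gives 19 − 2 = 17; bright display gives 64 − 63 = 1. No deviation. ✓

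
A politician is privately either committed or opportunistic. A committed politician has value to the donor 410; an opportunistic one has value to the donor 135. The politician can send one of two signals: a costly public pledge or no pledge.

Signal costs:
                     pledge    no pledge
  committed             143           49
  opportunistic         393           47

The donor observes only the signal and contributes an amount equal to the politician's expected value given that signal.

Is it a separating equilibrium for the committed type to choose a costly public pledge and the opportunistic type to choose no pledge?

If types separate, pledge earns payment 410 and no pledge earns 135.
Committed: pledge gives 410 − 143 = 267; no pledge gives 135 − 49 = 86. No deviation. ✓
Opportunistic: no pledge gives 135 − 47 = 88; pledge gives 410 − 393 = 17. No deviation. ✓
Both incentive constraints hold.

Yes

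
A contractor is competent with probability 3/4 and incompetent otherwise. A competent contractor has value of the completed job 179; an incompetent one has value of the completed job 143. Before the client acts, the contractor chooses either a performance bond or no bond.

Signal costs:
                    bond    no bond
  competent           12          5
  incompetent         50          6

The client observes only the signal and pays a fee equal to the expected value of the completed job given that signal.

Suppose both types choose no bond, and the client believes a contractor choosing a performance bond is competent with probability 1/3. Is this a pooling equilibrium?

Yes

On the equilibrium path (no bond) the client holds the prior 3/4 and pays 3/4·179 + 1/4·143 = 170. Off-path (bond) belief 1/3 gives 1/3·179 + 2/3·143 = 155.
Competent: no bond gives 170 − 5 = 165; bond gives 155 − 12 = 143. Stays. ✓
Incompetent: no bond gives 170 − 6 = 164; bond gives 155 − 50 = 105. Stays. ✓
Beliefs are Bayes-consistent on-path and both types best-respond.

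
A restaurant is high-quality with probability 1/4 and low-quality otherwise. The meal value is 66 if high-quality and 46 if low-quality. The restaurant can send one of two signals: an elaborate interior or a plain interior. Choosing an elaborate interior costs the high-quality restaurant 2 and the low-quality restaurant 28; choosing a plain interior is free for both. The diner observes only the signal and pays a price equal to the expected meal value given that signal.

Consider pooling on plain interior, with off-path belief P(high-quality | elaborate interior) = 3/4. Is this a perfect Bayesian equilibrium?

At the pooled signal (plain interior) the diner holds the prior 1/4 and pays 1/4·66 + 3/4·46 = 51. Off-path (elaborate interior) belief 3/4 gives 3/4·66 + 1/4·46 = 61.
High-quality: plain interior gives 51 − 0 = 51; elaborate interior gives 61 − 2 = 59. Deviates. ✗
Low-quality: plain interior gives 51 − 0 = 51; elaborate interior gives 61 − 28 = 33. Stays. ✓

No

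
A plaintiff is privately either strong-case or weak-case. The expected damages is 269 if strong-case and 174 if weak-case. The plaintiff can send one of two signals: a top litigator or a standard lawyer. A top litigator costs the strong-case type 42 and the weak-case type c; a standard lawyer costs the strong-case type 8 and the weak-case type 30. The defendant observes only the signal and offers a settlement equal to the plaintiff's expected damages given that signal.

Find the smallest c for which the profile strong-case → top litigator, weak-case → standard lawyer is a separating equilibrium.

Under separation: top litigator → strong-case (pays 269); standard lawyer → weak-case (pays 174).
Strong-case: 269 − 42 = 227 ≥ 174 − 8 = 166. Holds regardless of c. ✓
Weak-case: 174 − 30 ≥ 269 − c, so c ≥ 269 − 144 = 125.

125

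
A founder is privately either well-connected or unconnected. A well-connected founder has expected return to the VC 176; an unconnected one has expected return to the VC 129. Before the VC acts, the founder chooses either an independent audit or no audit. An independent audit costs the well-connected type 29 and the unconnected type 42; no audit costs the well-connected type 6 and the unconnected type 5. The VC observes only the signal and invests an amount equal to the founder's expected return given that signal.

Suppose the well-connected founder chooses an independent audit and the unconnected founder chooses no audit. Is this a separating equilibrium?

If types separate, audit earns payment 176 and no audit earns 129.
Well-connected: audit gives 176 − 29 = 147; no audit gives 129 − 6 = 123. No deviation. ✓
Unconnected: no audit gives 129 − 5 = 124; audit gives 176 − 42 = 134. Would deviate. ✗

No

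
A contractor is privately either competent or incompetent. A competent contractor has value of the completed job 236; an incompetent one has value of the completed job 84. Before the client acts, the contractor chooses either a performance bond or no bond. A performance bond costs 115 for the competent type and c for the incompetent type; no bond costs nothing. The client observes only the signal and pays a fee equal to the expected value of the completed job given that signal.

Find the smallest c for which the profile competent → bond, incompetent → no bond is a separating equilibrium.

152

Under separation: bond → competent (pays 236); no bond → incompetent (pays 84).
Competent: 236 − 115 = 121 ≥ 84 − 0 = 84. Holds regardless of c. ✓
Incompetent: 84 − 0 ≥ 236 − c, so c ≥ 236 − 84 = 152.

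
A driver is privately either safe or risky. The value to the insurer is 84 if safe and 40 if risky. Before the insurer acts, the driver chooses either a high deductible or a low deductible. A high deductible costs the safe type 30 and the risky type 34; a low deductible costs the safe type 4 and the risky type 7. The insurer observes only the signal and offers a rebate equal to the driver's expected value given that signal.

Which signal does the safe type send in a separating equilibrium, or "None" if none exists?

Try safe → high deductible, risky → low deductible:
  If types separate, high deductible earns payment 84 and low deductible earns 40.
  Safe: high deductible gives 84 − 30 = 54; low deductible gives 40 − 4 = 36. No deviation. ✓
  Risky: low deductible gives 40 − 7 = 33; high deductible gives 84 − 34 = 50. Would deviate. ✗
Try safe → low deductible, risky → high deductible:
  If types separate, low deductible earns payment 84 and high deductible earns 40.
  Safe: low deductible gives 84 − 4 = 80; high deductible gives 40 − 30 = 10. No deviation. ✓
  Risky: high deductible gives 40 − 34 = 6; low deductible gives 84 − 7 = 77. Would deviate. ✗
Neither assignment is incentive-compatible.

None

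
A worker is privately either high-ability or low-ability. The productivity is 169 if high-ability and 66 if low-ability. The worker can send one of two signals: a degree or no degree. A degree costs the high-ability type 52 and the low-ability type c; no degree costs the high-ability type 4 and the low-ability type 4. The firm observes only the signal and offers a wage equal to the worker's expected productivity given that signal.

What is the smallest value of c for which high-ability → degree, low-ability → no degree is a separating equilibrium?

107

Under separation: degree → high-ability (pays 169); no degree → low-ability (pays 66).
High-ability: 169 − 52 = 117 ≥ 66 − 4 = 62. Holds regardless of c. ✓
Low-ability: 66 − 4 ≥ 169 − c, so c ≥ 169 − 62 = 107.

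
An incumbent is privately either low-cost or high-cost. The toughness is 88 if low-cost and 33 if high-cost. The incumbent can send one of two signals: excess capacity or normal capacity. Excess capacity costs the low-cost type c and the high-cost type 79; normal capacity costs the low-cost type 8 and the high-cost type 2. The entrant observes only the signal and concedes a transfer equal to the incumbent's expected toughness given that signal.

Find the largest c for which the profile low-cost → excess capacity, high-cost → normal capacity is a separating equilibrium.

Under separation: excess capacity → low-cost (pays 88); normal capacity → high-cost (pays 33).
High-cost: 33 − 2 = 31 ≥ 88 − 79 = 9. Holds regardless of c. ✓
Low-cost: 88 − c ≥ 33 − 8, so c ≤ 88 − 25 = 63.

63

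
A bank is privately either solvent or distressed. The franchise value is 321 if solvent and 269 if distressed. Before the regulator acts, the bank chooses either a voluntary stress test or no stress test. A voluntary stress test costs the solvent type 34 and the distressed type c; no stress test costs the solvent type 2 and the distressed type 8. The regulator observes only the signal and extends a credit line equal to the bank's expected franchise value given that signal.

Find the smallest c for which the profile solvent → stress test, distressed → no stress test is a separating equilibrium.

60

Under separation: stress test → solvent (pays 321); no stress test → distressed (pays 269).
Solvent: 321 − 34 = 287 ≥ 269 − 2 = 267. Holds regardless of c. ✓
Distressed: 269 − 8 ≥ 321 − c, so c ≥ 321 − 261 = 60.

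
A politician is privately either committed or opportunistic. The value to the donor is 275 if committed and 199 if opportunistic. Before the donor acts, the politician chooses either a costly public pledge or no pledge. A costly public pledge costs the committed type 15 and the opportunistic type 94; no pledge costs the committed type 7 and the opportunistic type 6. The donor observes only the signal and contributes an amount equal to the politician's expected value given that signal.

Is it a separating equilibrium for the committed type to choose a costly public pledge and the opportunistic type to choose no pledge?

Yes

Under separation the donor infers type exactly: pledge → committed (pays 275), no pledge → opportunistic (pays 199).
Committed: pledge gives 275 − 15 = 260; no pledge gives 199 − 7 = 192. No deviation. ✓
Opportunistic: no pledge gives 199 − 6 = 193; pledge gives 275 − 94 = 181. No deviation. ✓
Neither type gains from mimicking the other.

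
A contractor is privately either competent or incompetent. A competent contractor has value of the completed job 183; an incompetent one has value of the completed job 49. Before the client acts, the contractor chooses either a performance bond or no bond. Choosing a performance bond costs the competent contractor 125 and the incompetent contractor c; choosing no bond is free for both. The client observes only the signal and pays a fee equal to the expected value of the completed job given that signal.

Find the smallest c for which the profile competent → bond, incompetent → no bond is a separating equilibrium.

134

Under separation: bond → competent (pays 183); no bond → incompetent (pays 49).
Competent: 183 − 125 = 58 ≥ 49 − 0 = 49. Holds regardless of c. ✓
Incompetent: 49 − 0 ≥ 183 − c, so c ≥ 183 − 49 = 134.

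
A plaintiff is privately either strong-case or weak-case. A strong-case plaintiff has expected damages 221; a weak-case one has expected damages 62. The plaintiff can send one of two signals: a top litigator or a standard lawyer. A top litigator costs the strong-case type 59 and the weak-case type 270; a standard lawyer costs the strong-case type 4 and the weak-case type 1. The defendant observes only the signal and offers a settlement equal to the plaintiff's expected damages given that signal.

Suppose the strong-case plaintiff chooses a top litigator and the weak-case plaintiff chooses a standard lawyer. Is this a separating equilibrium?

Under separation the defendant infers type exactly: top litigator → strong-case (pays 221), standard lawyer → weak-case (pays 62).
Strong-case: top litigator gives 221 − 59 = 162; standard lawyer gives 62 − 4 = 58. No deviation. ✓
Weak-case: standard lawyer gives 62 − 1 = 61; top litigator gives 221 − 270 = -49. No deviation. ✓
Both incentive constraints hold.

Yes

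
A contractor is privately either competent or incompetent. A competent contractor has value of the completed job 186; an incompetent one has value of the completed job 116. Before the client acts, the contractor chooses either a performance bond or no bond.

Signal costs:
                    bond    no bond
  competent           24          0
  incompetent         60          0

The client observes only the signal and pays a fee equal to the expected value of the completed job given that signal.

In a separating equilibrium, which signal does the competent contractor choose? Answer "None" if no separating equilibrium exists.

None

Try competent → bond, incompetent → no bond:
  Under separation the client infers type exactly: bond → competent (pays 186), no bond → incompetent (pays 116).
  Competent: bond gives 186 − 24 = 162; no bond gives 116 − 0 = 116. No deviation. ✓
  Incompetent: no bond gives 116 − 0 = 116; bond gives 186 − 60 = 126. Would deviate. ✗
Try competent → no bond, incompetent → bond:
  Under separation the client infers type exactly: no bond → competent (pays 186), bond → incompetent (pays 116).
  Competent: no bond gives 186 − 0 = 186; bond gives 116 − 24 = 92. No deviation. ✓
  Incompetent: bond gives 116 − 60 = 56; no bond gives 186 − 0 = 186. Would deviate. ✗
Neither assignment is incentive-compatible.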